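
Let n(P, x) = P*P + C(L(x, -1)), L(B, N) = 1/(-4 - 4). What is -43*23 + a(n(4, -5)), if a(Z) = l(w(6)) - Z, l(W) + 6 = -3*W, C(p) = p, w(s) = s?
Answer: -8231/8 ≈ -1028.9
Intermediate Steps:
L(B, N) = -⅛ (L(B, N) = 1/(-8) = -⅛)
n(P, x) = -⅛ + P² (n(P, x) = P*P - ⅛ = P² - ⅛ = -⅛ + P²)
l(W) = -6 - 3*W
a(Z) = -24 - Z (a(Z) = (-6 - 3*6) - Z = (-6 - 18) - Z = -24 - Z)
-43*23 + a(n(4, -5)) = -43*23 + (-24 - (-⅛ + 4²)) = -989 + (-24 - (-⅛ + 16)) = -989 + (-24 - 1*127/8) = -989 + (-24 - 127/8) = -989 - 319/8 = -8231/8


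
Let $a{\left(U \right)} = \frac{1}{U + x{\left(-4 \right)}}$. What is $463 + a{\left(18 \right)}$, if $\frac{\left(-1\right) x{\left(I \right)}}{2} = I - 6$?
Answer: $\frac{17595}{38} \approx 463.03$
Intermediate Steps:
$x{\left(I \right)} = 12 - 2 I$ ($x{\left(I \right)} = - 2 \left(I - 6\right) = - 2 \left(-6 + I\right) = 12 - 2 I$)
$a{\left(U \right)} = \frac{1}{20 + U}$ ($a{\left(U \right)} = \frac{1}{U + \left(12 - -8\right)} = \frac{1}{U + \left(12 + 8\right)} = \frac{1}{U + 20} = \frac{1}{20 + U}$)
$463 + a{\left(18 \right)} = 463 + \frac{1}{20 + 18} = 463 + \frac{1}{38} = \frac{17595}{38}$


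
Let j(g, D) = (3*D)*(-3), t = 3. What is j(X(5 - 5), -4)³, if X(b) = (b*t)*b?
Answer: 46656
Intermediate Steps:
X(b) = 3*b² (X(b) = (b*3)*b = (3*b)*b = 3*b²)
j(g, D) = -9*D
j(X(5 - 5), -4)³ = (-9*(-4))³ = 36³ = 46656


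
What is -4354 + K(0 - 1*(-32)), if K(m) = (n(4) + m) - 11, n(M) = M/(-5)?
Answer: -21669/5 ≈ -4333.8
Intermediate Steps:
n(M) = -M/5 (n(M) = M*(-1/5) = -M/5)
K(m) = -59/5 + m (K(m) = (-1/5*4 + m) - 11 = (-4/5 + m) - 11 = -59/5 + m)
-4354 + K(0 - 1*(-32)) = -4354 + (-59/5 + (0 - 1*(-32))) = -4354 + (-59/5 + (0 + 32)) = -4354 + (-59/5 + 32) = -4354 + 101/5 = -21669/5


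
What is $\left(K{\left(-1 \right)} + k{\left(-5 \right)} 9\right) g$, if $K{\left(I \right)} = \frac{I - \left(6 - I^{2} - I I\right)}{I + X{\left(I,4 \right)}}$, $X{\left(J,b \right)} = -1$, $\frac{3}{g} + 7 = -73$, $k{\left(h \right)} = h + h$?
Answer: $\frac{105}{32} \approx 3.2813$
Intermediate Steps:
$k{\left(h \right)} = 2 h$
$g = - \frac{3}{80}$ ($g = \frac{3}{-7 - 73} = \frac{3}{-80} = 3 \left(- \frac{1}{80}\right) = - \frac{3}{80} \approx -0.0375$)
$K{\left(I \right)} = \frac{-6 + I + 2 I^{2}}{-1 + I}$ ($K{\left(I \right)} = \frac{I - \left(6 - I^{2} - I I\right)}{I - 1} = \frac{I + \left(\left(I^{2} + I^{2}\right) - 6\right)}{-1 + I} = \frac{I + \left(2 I^{2} - 6\right)}{-1 + I} = \frac{I + \left(-6 + 2 I^{2}\right)}{-1 + I} = \frac{-6 + I + 2 I^{2}}{-1 + I}$)
$\left(K{\left(-1 \right)} + k{\left(-5 \right)} 9\right) g = \left(\frac{-6 - 1 + 2 \left(-1\right)^{2}}{-1 - 1} + 2 \left(-5\right) 9\right) \left(- \frac{3}{80}\right) = \left(\frac{-6 - 1 + 2 \cdot 1}{-2} - 90\right) \left(- \frac{3}{80}\right) = \left(- \frac{-6 - 1 + 2}{2} - 90\right) \left(- \frac{3}{80}\right) = \left(\left(- \frac{1}{2}\right) \left(-5\right) - 90\right) \left(- \frac{3}{80}\right) = \left(\frac{5}{2} - 90\right) \left(- \frac{3}{80}\right) = \left(- \frac{175}{2}\right) \left(- \frac{3}{80}\right) = \frac{105}{32}$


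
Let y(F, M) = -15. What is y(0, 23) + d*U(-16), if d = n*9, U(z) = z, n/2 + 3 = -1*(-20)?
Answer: -4911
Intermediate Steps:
n = 34 (n = -6 + 2*(-1*(-20)) = -6 + 2*20 = -6 + 40 = 34)
d = 306 (d = 34*9 = 306)
y(0, 23) + d*U(-16) = -15 + 306*(-16) = -15 - 4896 = -4911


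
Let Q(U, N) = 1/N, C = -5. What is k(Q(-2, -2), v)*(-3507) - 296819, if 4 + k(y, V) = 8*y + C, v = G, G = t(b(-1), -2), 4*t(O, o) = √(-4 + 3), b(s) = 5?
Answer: -251228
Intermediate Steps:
t(O, o) = I/4 (t(O, o) = √(-4 + 3)/4 = √(-1)/4 = I/4)
G = I/4 ≈ 0.25*I
v = I/4 ≈ 0.25*I
k(y, V) = -9 + 8*y (k(y, V) = -4 + (8*y - 5) = -4 + (-5 + 8*y) = -9 + 8*y)
k(Q(-2, -2), v)*(-3507) - 296819 = (-9 + 8/(-2))*(-3507) - 296819 = (-9 + 8*(-½))*(-3507) - 296819 = (-9 - 4)*(-3507) - 296819 = -13*(-3507) - 296819 = 45591 - 296819 = -251228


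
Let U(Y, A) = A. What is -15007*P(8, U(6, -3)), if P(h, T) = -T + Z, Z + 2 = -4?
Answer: 45021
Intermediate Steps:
Z = -6 (Z = -2 - 4 = -6)
P(h, T) = -6 - T (P(h, T) = -T - 6 = -6 - T)
-15007*P(8, U(6, -3)) = -15007*(-6 - 1*(-3)) = -15007*(-6 + 3) = -15007*(-3) = 45021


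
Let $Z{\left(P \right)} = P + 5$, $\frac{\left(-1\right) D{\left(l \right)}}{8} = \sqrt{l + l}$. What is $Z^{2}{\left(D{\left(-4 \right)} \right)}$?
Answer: $\left(5 - 16 i \sqrt{2}\right)^{2} \approx -487.0 - 226.27 i$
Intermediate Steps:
$D{\left(l \right)} = - 8 \sqrt{2} \sqrt{l}$ ($D{\left(l \right)} = - 8 \sqrt{l + l} = - 8 \sqrt{2 l} = - 8 \sqrt{2} \sqrt{l}$)
$Z{\left(P \right)} = 5 + P$
$Z^{2}{\left(D{\left(-4 \right)} \right)} = \left(5 - 8 \sqrt{2} \sqrt{-4}\right)^{2} = \left(5 - 8 \sqrt{2} \cdot 2 i\right)^{2} = \left(5 - 16 i \sqrt{2}\right)^{2}$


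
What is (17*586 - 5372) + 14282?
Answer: 18872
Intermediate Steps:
(17*586 - 5372) + 14282 = (9962 - 5372) + 14282 = 4590 + 14282 = 18872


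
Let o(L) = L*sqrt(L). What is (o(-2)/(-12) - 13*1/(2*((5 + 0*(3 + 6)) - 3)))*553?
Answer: -7189/4 + 553*I*sqrt(2)/6 ≈ -1797.3 + 130.34*I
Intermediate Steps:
o(L) = L**(3/2)
(o(-2)/(-12) - 13*1/(2*((5 + 0*(3 + 6)) - 3)))*553 = ((-2)**(3/2)/(-12) - 13*1/(2*((5 + 0*(3 + 6)) - 3)))*553 = (-2*I*sqrt(2)*(-1/12) - 13*1/(2*((5 + 0*9) - 3)))*553 = (I*sqrt(2)/6 - 13*1/(2*((5 + 0) - 3)))*553 = (I*sqrt(2)/6 - 13*1/(2*(5 - 3)))*553 = (I*sqrt(2)/6 - 13/(2*2))*553 = (I*sqrt(2)/6 - 13/4)*553 = (-13/4 + I*sqrt(2)/6)*553 = -7189/4 + 553*I*sqrt(2)/6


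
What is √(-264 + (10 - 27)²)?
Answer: 5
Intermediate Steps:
√(-264 + (10 - 27)²) = √(-264 + (-17)²) = √(-264 + 289) = √25 = 5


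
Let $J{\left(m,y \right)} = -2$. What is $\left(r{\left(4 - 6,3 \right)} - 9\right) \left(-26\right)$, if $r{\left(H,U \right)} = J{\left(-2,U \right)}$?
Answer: $286$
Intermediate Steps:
$r{\left(H,U \right)} = -2$
$\left(r{\left(4 - 6,3 \right)} - 9\right) \left(-26\right) = \left(-2 - 9\right) \left(-26\right) = \left(-11\right) \left(-26\right) = 286$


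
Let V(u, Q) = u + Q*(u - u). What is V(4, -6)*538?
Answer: 2152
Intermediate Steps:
V(u, Q) = u (V(u, Q) = u + Q*0 = u + 0 = u)
V(4, -6)*538 = 4*538 = 2152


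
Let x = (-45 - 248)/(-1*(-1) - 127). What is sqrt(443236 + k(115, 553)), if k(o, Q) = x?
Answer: sqrt(781872406)/42 ≈ 665.76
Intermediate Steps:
x = 293/126 (x = -293/(1 - 127) = -293/(-126) = -293*(-1/126) = 293/126 ≈ 2.3254)
k(o, Q) = 293/126
sqrt(443236 + k(115, 553)) = sqrt(443236 + 293/126) = sqrt(55848029/126) = sqrt(781872406)/42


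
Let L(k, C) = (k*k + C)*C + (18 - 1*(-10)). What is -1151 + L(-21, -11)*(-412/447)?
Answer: 1422727/447 ≈ 3182.8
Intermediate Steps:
L(k, C) = 28 + C*(C + k²) (L(k, C) = (k² + C)*C + (18 + 10) = (C + k²)*C + 28 = C*(C + k²) + 28 = 28 + C*(C + k²))
-1151 + L(-21, -11)*(-412/447) = -1151 + (28 + (-11)² - 11*(-21)²)*(-412/447) = -1151 + (28 + 121 - 11*441)*(-412*1/447) = -1151 + (28 + 121 - 4851)*(-412/447) = -1151 - 4702*(-412/447) = -1151 + 1937224/447 = 1422727/447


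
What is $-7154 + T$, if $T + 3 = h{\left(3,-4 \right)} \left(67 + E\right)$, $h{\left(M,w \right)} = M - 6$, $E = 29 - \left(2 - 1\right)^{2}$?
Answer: $-7442$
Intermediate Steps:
$E = 28$ ($E = 29 - 1^{2} = 29 - 1 = 28$)
$h{\left(M,w \right)} = -6 + M$
$T = -288$ ($T = -3 + \left(-6 + 3\right) \left(67 + 28\right) = -3 - 285 = -288$)
$-7154 + T = -7154 - 288 = -7442$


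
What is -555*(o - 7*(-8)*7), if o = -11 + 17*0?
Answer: -211455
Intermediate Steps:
o = -11 (o = -11 + 0 = -11)
-555*(o - 7*(-8)*7) = -555*(-11 - 7*(-8)*7) = -555*(-11 + 56*7) = -555*(-11 + 392) = -555*381 = -211455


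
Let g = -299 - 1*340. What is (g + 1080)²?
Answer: 194481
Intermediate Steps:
g = -639 (g = -299 - 340 = -639)
(g + 1080)² = (-639 + 1080)² = 441² = 194481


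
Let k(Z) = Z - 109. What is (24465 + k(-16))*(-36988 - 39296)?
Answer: -1856752560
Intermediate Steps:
k(Z) = -109 + Z
(24465 + k(-16))*(-36988 - 39296) = (24465 + (-109 - 16))*(-36988 - 39296) = (24465 - 125)*(-76284) = 24340*(-76284) = -1856752560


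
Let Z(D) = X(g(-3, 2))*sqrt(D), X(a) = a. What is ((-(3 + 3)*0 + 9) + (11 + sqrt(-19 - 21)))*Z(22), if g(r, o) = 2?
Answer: 4*sqrt(22)*(10 + I*sqrt(10)) ≈ 187.62 + 59.33*I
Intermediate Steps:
Z(D) = 2*sqrt(D)
((-(3 + 3)*0 + 9) + (11 + sqrt(-19 - 21)))*Z(22) = ((-(3 + 3)*0 + 9) + (11 + sqrt(-19 - 21)))*(2*sqrt(22)) = ((-6*0 + 9) + (11 + sqrt(-40)))*(2*sqrt(22)) = ((-1*0 + 9) + (11 + 2*I*sqrt(10)))*(2*sqrt(22)) = ((0 + 9) + (11 + 2*I*sqrt(10)))*(2*sqrt(22)) = (9 + (11 + 2*I*sqrt(10)))*(2*sqrt(22)) = (20 + 2*I*sqrt(10))*(2*sqrt(22)) = 2*sqrt(22)*(20 + 2*I*sqrt(10))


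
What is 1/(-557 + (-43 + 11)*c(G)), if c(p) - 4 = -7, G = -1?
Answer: -1/461 ≈ -0.0021692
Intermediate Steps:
c(p) = -3 (c(p) = 4 - 7 = -3)
1/(-557 + (-43 + 11)*c(G)) = 1/(-557 + (-43 + 11)*(-3)) = 1/(-557 - 32*(-3)) = 1/(-557 + 96) = 1/(-461) = -1/461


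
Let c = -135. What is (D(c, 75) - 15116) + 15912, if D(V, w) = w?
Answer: 871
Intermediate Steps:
(D(c, 75) - 15116) + 15912 = (75 - 15116) + 15912 = -15041 + 15912 = 871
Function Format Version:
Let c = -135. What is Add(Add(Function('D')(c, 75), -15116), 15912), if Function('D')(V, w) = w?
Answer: 871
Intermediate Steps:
Add(Add(Function('D')(c, 75), -15116), 15912) = Add(Add(75, -15116), 15912) = Add(-15041, 15912) = 871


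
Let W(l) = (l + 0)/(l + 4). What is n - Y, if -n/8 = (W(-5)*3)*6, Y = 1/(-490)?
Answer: -352799/490 ≈ -720.00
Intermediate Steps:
W(l) = l/(4 + l)
Y = -1/490 ≈ -0.0020408
n = -720 (n = -8*-5/(4 - 5)*3*6 = -8*-5/(-1)*3*6 = -8*-5*(-1)*3*6 = -8*5*3*6 = -120*6 = -8*90 = -720)
n - Y = -720 - 1*(-1/490) = -720 + 1/490 = -352799/490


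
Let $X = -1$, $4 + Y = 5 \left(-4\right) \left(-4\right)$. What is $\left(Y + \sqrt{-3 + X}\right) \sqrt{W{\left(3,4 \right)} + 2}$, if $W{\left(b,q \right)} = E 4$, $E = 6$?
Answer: $2 \sqrt{26} \left(38 + i\right) \approx 387.53 + 10.198 i$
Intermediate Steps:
$Y = 76$ ($Y = -4 + 5 \left(-4\right) \left(-4\right) = -4 - -80 = -4 + 80 = 76$)
$W{\left(b,q \right)} = 24$ ($W{\left(b,q \right)} = 6 \cdot 4 = 24$)
$\left(Y + \sqrt{-3 + X}\right) \sqrt{W{\left(3,4 \right)} + 2} = \left(76 + \sqrt{-3 - 1}\right) \sqrt{24 + 2} = \left(76 + \sqrt{-4}\right) \sqrt{26} = \left(76 + 2 i\right) \sqrt{26} = \sqrt{26} \left(76 + 2 i\right)$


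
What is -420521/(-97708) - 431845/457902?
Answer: 75181347841/22370344308 ≈ 3.3608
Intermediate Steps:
-420521/(-97708) - 431845/457902 = -420521*(-1/97708) - 431845*1/457902 = 420521/97708 - 431845/457902 = 75181347841/22370344308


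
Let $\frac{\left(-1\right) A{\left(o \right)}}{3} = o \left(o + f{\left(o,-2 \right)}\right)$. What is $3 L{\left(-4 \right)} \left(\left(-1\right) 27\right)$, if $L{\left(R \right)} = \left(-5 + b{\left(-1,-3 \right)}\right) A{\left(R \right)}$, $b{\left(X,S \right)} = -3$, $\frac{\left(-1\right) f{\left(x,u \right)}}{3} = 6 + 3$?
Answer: $-241056$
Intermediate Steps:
$f{\left(x,u \right)} = -27$ ($f{\left(x,u \right)} = - 3 \left(6 + 3\right) = \left(-3\right) 9 = -27$)
$A{\left(o \right)} = - 3 o \left(-27 + o\right)$ ($A{\left(o \right)} = - 3 o \left(o - 27\right) = - 3 o \left(-27 + o\right)$)
$L{\left(R \right)} = - 24 R \left(27 - R\right)$ ($L{\left(R \right)} = \left(-5 - 3\right) 3 R \left(27 - R\right) = - 8 \cdot 3 R \left(27 - R\right) = - 24 R \left(27 - R\right)$)
$3 L{\left(-4 \right)} \left(\left(-1\right) 27\right) = 3 \cdot 24 \left(-4\right) \left(-27 - 4\right) \left(\left(-1\right) 27\right) = 3 \cdot 24 \left(-4\right) \left(-31\right) \left(-27\right) = 3 \cdot 2976 \left(-27\right) = 8928 \left(-27\right) = -241056$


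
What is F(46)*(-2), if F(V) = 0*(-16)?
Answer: 0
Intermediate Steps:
F(V) = 0
F(46)*(-2) = 0*(-2) = 0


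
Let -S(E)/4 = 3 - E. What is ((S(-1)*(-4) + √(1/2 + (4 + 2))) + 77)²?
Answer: (282 + √26)²/4 ≈ 20606.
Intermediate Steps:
S(E) = -12 + 4*E (S(E) = -4*(3 - E) = -12 + 4*E)
((S(-1)*(-4) + √(1/2 + (4 + 2))) + 77)² = (((-12 + 4*(-1))*(-4) + √(1/2 + (4 + 2))) + 77)² = (((-12 - 4)*(-4) + √(½ + 6)) + 77)² = ((-16*(-4) + √(13/2)) + 77)² = ((64 + √26/2) + 77)² = (141 + √26/2)²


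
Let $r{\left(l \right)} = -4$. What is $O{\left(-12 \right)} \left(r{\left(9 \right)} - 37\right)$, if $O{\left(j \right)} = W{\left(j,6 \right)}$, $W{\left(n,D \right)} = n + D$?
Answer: $246$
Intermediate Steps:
$W{\left(n,D \right)} = D + n$
$O{\left(j \right)} = 6 + j$
$O{\left(-12 \right)} \left(r{\left(9 \right)} - 37\right) = \left(6 - 12\right) \left(-4 - 37\right) = \left(-6\right) \left(-41\right) = 246$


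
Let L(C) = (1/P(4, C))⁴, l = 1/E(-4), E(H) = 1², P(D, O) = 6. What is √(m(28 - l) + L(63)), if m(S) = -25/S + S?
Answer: √33793/36 ≈ 5.1064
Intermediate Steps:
E(H) = 1
l = 1 (l = 1/1 = 1)
L(C) = 1/1296 (L(C) = (1/6)⁴ = (⅙)⁴ = 1/1296)
m(S) = S - 25/S
√(m(28 - l) + L(63)) = √(((28 - 1*1) - 25/(28 - 1*1)) + 1/1296) = √(((28 - 1) - 25/(28 - 1)) + 1/1296) = √((27 - 25/27) + 1/1296) = √(704/27 + 1/1296) = √(33793/1296) = √33793/36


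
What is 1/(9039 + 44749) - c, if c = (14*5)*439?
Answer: -1652905239/53788 ≈ -30730.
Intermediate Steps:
c = 30730 (c = 70*439 = 30730)
1/(9039 + 44749) - c = 1/(9039 + 44749) - 1*30730 = 1/53788 - 30730 = -1652905239/53788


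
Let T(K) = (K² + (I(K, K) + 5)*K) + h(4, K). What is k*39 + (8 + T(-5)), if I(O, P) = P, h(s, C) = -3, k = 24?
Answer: 966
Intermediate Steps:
T(K) = -3 + K² + K*(5 + K) (T(K) = (K² + (K + 5)*K) - 3 = (K² + (5 + K)*K) - 3 = (K² + K*(5 + K)) - 3 = -3 + K² + K*(5 + K))
k*39 + (8 + T(-5)) = 24*39 + (8 + (-3 + 2*(-5)² + 5*(-5))) = 936 + (8 + (-3 + 2*25 - 25)) = 936 + (8 + (-3 + 50 - 25)) = 936 + (8 + 22) = 936 + 30 = 966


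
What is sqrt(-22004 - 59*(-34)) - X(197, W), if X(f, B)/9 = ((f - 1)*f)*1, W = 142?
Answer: -347508 + 3*I*sqrt(2222) ≈ -3.4751e+5 + 141.41*I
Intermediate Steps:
X(f, B) = 9*f*(-1 + f) (X(f, B) = 9*(((f - 1)*f)*1) = 9*(((-1 + f)*f)*1) = 9*((f*(-1 + f))*1) = 9*(f*(-1 + f)) = 9*f*(-1 + f))
sqrt(-22004 - 59*(-34)) - X(197, W) = sqrt(-22004 - 59*(-34)) - 9*197*(-1 + 197) = sqrt(-22004 + 2006) - 9*197*196 = sqrt(-19998) - 1*347508 = 3*I*sqrt(2222) - 347508 = -347508 + 3*I*sqrt(2222)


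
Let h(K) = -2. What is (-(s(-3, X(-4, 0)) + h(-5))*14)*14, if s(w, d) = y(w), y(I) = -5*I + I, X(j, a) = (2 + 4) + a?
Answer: -1960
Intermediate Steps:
X(j, a) = 6 + a
y(I) = -4*I
s(w, d) = -4*w
(-(s(-3, X(-4, 0)) + h(-5))*14)*14 = (-(-4*(-3) - 2)*14)*14 = (-(12 - 2)*14)*14 = (-1*10*14)*14 = -10*14*14 = -140*14 = -1960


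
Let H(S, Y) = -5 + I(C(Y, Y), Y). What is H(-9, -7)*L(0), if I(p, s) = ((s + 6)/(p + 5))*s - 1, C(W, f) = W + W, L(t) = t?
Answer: 0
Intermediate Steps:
C(W, f) = 2*W
I(p, s) = -1 + s*(6 + s)/(5 + p) (I(p, s) = ((6 + s)/(5 + p))*s - 1 = s*(6 + s)/(5 + p) - 1 = -1 + s*(6 + s)/(5 + p))
H(S, Y) = -5 + (-5 + Y² + 4*Y)/(5 + 2*Y) (H(S, Y) = -5 + (-5 + Y² - 2*Y + 6*Y)/(5 + 2*Y) = -5 + (-5 + Y² + 4*Y)/(5 + 2*Y))
H(-9, -7)*L(0) = ((-30 + (-7)² - 6*(-7))/(5 + 2*(-7)))*0 = ((-30 + 49 + 42)/(5 - 14))*0 = (61/(-9))*0 = -⅑*61*0 = -61/9*0 = 0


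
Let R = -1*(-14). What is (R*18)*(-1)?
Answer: -252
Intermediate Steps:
R = 14
(R*18)*(-1) = (14*18)*(-1) = 252*(-1) = -252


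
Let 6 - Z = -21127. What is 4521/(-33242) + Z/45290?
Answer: 1616062/4888085 ≈ 0.33061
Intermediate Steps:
Z = 21133 (Z = 6 - 1*(-21127) = 6 + 21127 = 21133)
4521/(-33242) + Z/45290 = 4521/(-33242) + 21133/45290 = 4521*(-1/33242) + 21133*(1/45290) = -411/3022 + 3019/6470 = 1616062/4888085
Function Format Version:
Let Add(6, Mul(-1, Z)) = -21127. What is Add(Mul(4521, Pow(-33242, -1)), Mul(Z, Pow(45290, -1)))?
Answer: Rational(1616062, 4888085) ≈ 0.33061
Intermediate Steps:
Z = 21133 (Z = Add(6, Mul(-1, -21127)) = Add(6, 21127) = 21133)
Add(Mul(4521, Pow(-33242, -1)), Mul(Z, Pow(45290, -1))) = Add(Mul(4521, Pow(-33242, -1)), Mul(21133, Pow(45290, -1))) = Add(Mul(4521, Rational(-1, 33242)), Mul(21133, Rational(1, 45290))) = Add(Rational(-411, 3022), Rational(3019, 6470)) = Rational(1616062, 4888085)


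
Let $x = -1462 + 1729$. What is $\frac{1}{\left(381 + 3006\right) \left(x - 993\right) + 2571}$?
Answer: $- \frac{1}{2456391} \approx -4.071 \cdot 10^{-7}$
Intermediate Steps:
$x = 267$
$\frac{1}{\left(381 + 3006\right) \left(x - 993\right) + 2571} = \frac{1}{\left(381 + 3006\right) \left(267 - 993\right) + 2571} = \frac{1}{3387 \left(-726\right) + 2571} = \frac{1}{-2458962 + 2571} = \frac{1}{-2456391} = - \frac{1}{2456391}$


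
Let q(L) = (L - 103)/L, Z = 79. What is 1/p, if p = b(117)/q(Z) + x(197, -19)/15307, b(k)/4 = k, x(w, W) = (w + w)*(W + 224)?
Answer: -30614/46999327 ≈ -0.00065137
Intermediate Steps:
x(w, W) = 2*w*(224 + W) (x(w, W) = (2*w)*(224 + W) = 2*w*(224 + W))
b(k) = 4*k
q(L) = (-103 + L)/L
p = -46999327/30614 (p = (4*117)/(((-103 + 79)/79)) + (2*197*(224 - 19))/15307 = 468/(((1/79)*(-24))) + (2*197*205)*(1/15307) = 468/(-24/79) + 80770*(1/15307) = 468*(-79/24) + 80770/15307 = -3081/2 + 80770/15307 = -46999327/30614 ≈ -1535.2)
1/p = 1/(-46999327/30614) = -30614/46999327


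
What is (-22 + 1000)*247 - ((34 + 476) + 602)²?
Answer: -994978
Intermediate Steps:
(-22 + 1000)*247 - ((34 + 476) + 602)² = 978*247 - (510 + 602)² = 241566 - 1*1112² = 241566 - 1*1236544 = 241566 - 1236544 = -994978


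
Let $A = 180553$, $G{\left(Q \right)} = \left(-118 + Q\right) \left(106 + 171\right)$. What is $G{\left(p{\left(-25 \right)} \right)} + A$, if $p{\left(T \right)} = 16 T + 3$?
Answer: $37898$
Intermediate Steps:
$p{\left(T \right)} = 3 + 16 T$
$G{\left(Q \right)} = -32686 + 277 Q$ ($G{\left(Q \right)} = \left(-118 + Q\right) 277 = -32686 + 277 Q$)
$G{\left(p{\left(-25 \right)} \right)} + A = \left(-32686 + 277 \left(3 + 16 \left(-25\right)\right)\right) + 180553 = \left(-32686 + 277 \left(3 - 400\right)\right) + 180553 = \left(-32686 + 277 \left(-397\right)\right) + 180553 = \left(-32686 - 109969\right) + 180553 = -142655 + 180553 = 37898$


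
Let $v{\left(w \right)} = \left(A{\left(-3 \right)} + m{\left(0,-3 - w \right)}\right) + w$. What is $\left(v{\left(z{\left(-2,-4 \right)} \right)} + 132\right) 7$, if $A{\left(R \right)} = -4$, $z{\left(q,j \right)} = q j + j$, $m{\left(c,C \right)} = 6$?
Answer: $966$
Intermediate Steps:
$z{\left(q,j \right)} = j + j q$ ($z{\left(q,j \right)} = j q + j = j + j q$)
$v{\left(w \right)} = 2 + w$ ($v{\left(w \right)} = \left(-4 + 6\right) + w = 2 + w$)
$\left(v{\left(z{\left(-2,-4 \right)} \right)} + 132\right) 7 = \left(\left(2 - 4 \left(1 - 2\right)\right) + 132\right) 7 = \left(\left(2 - -4\right) + 132\right) 7 = \left(\left(2 + 4\right) + 132\right) 7 = \left(6 + 132\right) 7 = 138 \cdot 7 = 966$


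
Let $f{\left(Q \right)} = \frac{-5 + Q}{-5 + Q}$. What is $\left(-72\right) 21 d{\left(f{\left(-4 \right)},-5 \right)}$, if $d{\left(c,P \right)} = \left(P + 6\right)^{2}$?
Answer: $-1512$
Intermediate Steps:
$f{\left(Q \right)} = 1$
$d{\left(c,P \right)} = \left(6 + P\right)^{2}$
$\left(-72\right) 21 d{\left(f{\left(-4 \right)},-5 \right)} = \left(-72\right) 21 \left(6 - 5\right)^{2} = - 1512 \cdot 1^{2} = \left(-1512\right) 1 = -1512$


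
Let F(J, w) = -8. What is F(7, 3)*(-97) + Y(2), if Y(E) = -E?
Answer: 774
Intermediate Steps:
F(7, 3)*(-97) + Y(2) = -8*(-97) - 1*2 = 776 - 2 = 774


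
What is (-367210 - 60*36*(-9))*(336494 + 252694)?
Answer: -204901910760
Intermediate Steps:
(-367210 - 60*36*(-9))*(336494 + 252694) = (-367210 - 2160*(-9))*589188 = (-367210 + 19440)*589188 = -347770*589188 = -204901910760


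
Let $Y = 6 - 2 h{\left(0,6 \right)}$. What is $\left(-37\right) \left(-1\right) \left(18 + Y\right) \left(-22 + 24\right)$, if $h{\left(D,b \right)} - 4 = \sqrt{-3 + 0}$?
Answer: $1184 - 148 i \sqrt{3} \approx 1184.0 - 256.34 i$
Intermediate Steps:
$h{\left(D,b \right)} = 4 + i \sqrt{3}$ ($h{\left(D,b \right)} = 4 + \sqrt{-3 + 0} = 4 + \sqrt{-3} = 4 + i \sqrt{3}$)
$Y = -2 - 2 i \sqrt{3}$ ($Y = 6 - 2 \left(4 + i \sqrt{3}\right) = 6 - \left(8 + 2 i \sqrt{3}\right) = -2 - 2 i \sqrt{3} \approx -2.0 - 3.4641 i$)
$\left(-37\right) \left(-1\right) \left(18 + Y\right) \left(-22 + 24\right) = \left(-37\right) \left(-1\right) \left(18 - \left(2 + 2 i \sqrt{3}\right)\right) \left(-22 + 24\right) = 37 \left(16 - 2 i \sqrt{3}\right) 2 = 37 \left(32 - 4 i \sqrt{3}\right) = 1184 - 148 i \sqrt{3}$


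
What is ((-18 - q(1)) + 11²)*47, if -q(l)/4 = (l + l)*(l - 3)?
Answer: 4089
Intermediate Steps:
q(l) = -8*l*(-3 + l) (q(l) = -4*(l + l)*(l - 3) = -4*2*l*(-3 + l) = -8*l*(-3 + l))
((-18 - q(1)) + 11²)*47 = ((-18 - 8*(3 - 1*1)) + 11²)*47 = ((-18 - 8*(3 - 1)) + 121)*47 = ((-18 - 8*2) + 121)*47 = ((-18 - 1*16) + 121)*47 = ((-18 - 16) + 121)*47 = (-34 + 121)*47 = 87*47 = 4089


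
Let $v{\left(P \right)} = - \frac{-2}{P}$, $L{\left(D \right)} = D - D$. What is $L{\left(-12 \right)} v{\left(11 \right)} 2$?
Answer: $0$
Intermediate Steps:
$L{\left(D \right)} = 0$
$v{\left(P \right)} = \frac{2}{P}$
$L{\left(-12 \right)} v{\left(11 \right)} 2 = 0 \cdot \frac{2}{11} \cdot 2 = 0 \cdot 2 = 0$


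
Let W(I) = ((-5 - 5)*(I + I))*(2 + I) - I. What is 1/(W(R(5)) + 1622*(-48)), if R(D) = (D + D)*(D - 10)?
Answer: -1/125806 ≈ -7.9488e-6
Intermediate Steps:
R(D) = 2*D*(-10 + D) (R(D) = (2*D)*(-10 + D) = 2*D*(-10 + D))
W(I) = -I - 20*I*(2 + I) (W(I) = (-20*I)*(2 + I) - I = -20*I*(2 + I) - I = -I - 20*I*(2 + I))
1/(W(R(5)) + 1622*(-48)) = 1/(-2*5*(-10 + 5)*(41 + 20*(2*5*(-10 + 5))) + 1622*(-48)) = 1/(-2*5*(-5)*(41 + 20*(2*5*(-5))) - 77856) = 1/(-1*(-50)*(41 + 20*(-50)) - 77856) = 1/(-1*(-50)*(41 - 1000) - 77856) = 1/(-1*(-50)*(-959) - 77856) = 1/(-47950 - 77856) = 1/(-125806) = -1/125806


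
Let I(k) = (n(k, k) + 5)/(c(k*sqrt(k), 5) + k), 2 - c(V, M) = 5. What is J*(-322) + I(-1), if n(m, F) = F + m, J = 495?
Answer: -637563/4 ≈ -1.5939e+5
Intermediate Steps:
c(V, M) = -3 (c(V, M) = 2 - 1*5 = 2 - 5 = -3)
I(k) = (5 + 2*k)/(-3 + k) (I(k) = ((k + k) + 5)/(-3 + k) = (2*k + 5)/(-3 + k) = (5 + 2*k)/(-3 + k))
J*(-322) + I(-1) = 495*(-322) + (5 + 2*(-1))/(-3 - 1) = -159390 + (5 - 2)/(-4) = -159390 - 1/4*3 = -159390 - 3/4 = -637563/4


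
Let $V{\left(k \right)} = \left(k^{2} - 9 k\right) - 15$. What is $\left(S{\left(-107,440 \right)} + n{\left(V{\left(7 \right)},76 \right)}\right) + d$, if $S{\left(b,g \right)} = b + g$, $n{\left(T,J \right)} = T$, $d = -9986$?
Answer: $-9682$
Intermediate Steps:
$V{\left(k \right)} = -15 + k^{2} - 9 k$
$\left(S{\left(-107,440 \right)} + n{\left(V{\left(7 \right)},76 \right)}\right) + d = \left(\left(-107 + 440\right) - \left(78 - 49\right)\right) - 9986 = \left(333 - 29\right) - 9986 = 304 - 9986 = -9682$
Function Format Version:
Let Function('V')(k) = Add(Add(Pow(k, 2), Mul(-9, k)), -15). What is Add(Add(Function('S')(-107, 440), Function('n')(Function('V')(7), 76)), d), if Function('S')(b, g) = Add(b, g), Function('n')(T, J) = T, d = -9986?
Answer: -9682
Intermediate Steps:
Function('V')(k) = Add(-15, Pow(k, 2), Mul(-9, k))
Add(Add(Function('S')(-107, 440), Function('n')(Function('V')(7), 76)), d) = Add(Add(Add(-107, 440), Add(-15, Pow(7, 2), Mul(-9, 7))), -9986) = Add(Add(333, Add(-15, 49, -63)), -9986) = Add(Add(333, -29), -9986) = Add(304, -9986) = -9682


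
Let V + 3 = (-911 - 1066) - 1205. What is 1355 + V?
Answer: -1830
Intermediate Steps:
V = -3185 (V = -3 + ((-911 - 1066) - 1205) = -3 + (-1977 - 1205) = -3 - 3182 = -3185)
1355 + V = 1355 - 3185 = -1830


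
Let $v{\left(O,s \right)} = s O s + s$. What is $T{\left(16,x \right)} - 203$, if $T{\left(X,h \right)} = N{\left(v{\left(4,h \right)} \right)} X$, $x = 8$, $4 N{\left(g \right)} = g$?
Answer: $853$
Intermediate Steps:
$v{\left(O,s \right)} = s + O s^{2}$ ($v{\left(O,s \right)} = O s s + s = O s^{2} + s = s + O s^{2}$)
$N{\left(g \right)} = \frac{g}{4}$
$T{\left(X,h \right)} = \frac{X h \left(1 + 4 h\right)}{4}$ ($T{\left(X,h \right)} = \frac{h \left(1 + 4 h\right)}{4} X = \frac{X h \left(1 + 4 h\right)}{4}$)
$T{\left(16,x \right)} - 203 = \frac{1}{4} \cdot 16 \cdot 8 \left(1 + 4 \cdot 8\right) - 203 = \frac{1}{4} \cdot 16 \cdot 8 \left(1 + 32\right) - 203 = \frac{1}{4} \cdot 16 \cdot 8 \cdot 33 - 203 = 1056 - 203 = 853$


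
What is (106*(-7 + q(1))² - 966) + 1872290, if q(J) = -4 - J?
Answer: 1886588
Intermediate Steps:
(106*(-7 + q(1))² - 966) + 1872290 = (106*(-7 + (-4 - 1*1))² - 966) + 1872290 = (106*(-7 + (-4 - 1))² - 966) + 1872290 = (106*(-7 - 5)² - 966) + 1872290 = (106*(-12)² - 966) + 1872290 = (106*144 - 966) + 1872290 = (15264 - 966) + 1872290 = 14298 + 1872290 = 1886588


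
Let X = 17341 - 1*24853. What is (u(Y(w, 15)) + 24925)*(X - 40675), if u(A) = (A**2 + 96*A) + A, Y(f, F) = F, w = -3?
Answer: -1282015135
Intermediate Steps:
u(A) = A**2 + 97*A
X = -7512 (X = 17341 - 24853 = -7512)
(u(Y(w, 15)) + 24925)*(X - 40675) = (15*(97 + 15) + 24925)*(-7512 - 40675) = (15*112 + 24925)*(-48187) = (1680 + 24925)*(-48187) = 26605*(-48187) = -1282015135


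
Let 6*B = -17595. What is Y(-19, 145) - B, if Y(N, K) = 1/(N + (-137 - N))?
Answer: 803503/274 ≈ 2932.5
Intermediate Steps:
B = -5865/2 (B = (⅙)*(-17595) = -5865/2 ≈ -2932.5)
Y(N, K) = -1/137 (Y(N, K) = 1/(-137) = -1/137)
Y(-19, 145) - B = -1/137 - 1*(-5865/2) = -1/137 + 5865/2 = 803503/274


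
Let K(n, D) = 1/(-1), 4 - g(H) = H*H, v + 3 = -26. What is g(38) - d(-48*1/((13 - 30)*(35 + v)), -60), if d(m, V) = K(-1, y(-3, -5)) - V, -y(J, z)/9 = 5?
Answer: -1499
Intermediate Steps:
v = -29 (v = -3 - 26 = -29)
y(J, z) = -45 (y(J, z) = -9*5 = -45)
g(H) = 4 - H² (g(H) = 4 - H*H = 4 - H²)
K(n, D) = -1
d(m, V) = -1 - V
g(38) - d(-48*1/((13 - 30)*(35 + v)), -60) = (4 - 1*38²) - (-1 - 1*(-60)) = (4 - 1*1444) - (-1 + 60) = (4 - 1444) - 1*59 = -1440 - 59 = -1499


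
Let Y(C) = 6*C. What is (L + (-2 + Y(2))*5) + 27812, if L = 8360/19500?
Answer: 27165868/975 ≈ 27862.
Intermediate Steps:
L = 418/975 (L = 8360*(1/19500) = 418/975 ≈ 0.42872)
(L + (-2 + Y(2))*5) + 27812 = (418/975 + (-2 + 6*2)*5) + 27812 = (418/975 + (-2 + 12)*5) + 27812 = (418/975 + 10*5) + 27812 = (418/975 + 50) + 27812 = 49168/975 + 27812 = 27165868/975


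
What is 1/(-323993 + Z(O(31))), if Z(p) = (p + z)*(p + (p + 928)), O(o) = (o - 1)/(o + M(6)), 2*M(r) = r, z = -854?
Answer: -289/322868395 ≈ -8.9510e-7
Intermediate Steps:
M(r) = r/2
O(o) = (-1 + o)/(3 + o) (O(o) = (o - 1)/(o + (1/2)*6) = (-1 + o)/(o + 3) = (-1 + o)/(3 + o))
Z(p) = (-854 + p)*(928 + 2*p) (Z(p) = (p - 854)*(p + (p + 928)) = (-854 + p)*(p + (928 + p)) = (-854 + p)*(928 + 2*p))
1/(-323993 + Z(O(31))) = 1/(-323993 + (-792512 - 780*(-1 + 31)/(3 + 31) + 2*((-1 + 31)/(3 + 31))**2)) = 1/(-323993 + (-792512 - 780*30/34 + 2*(30/34)**2)) = 1/(-323993 + (-792512 - 390*30/17 + 2*((1/34)*30)**2)) = 1/(-323993 + (-792512 - 780*15/17 + 2*(15/17)**2)) = 1/(-323993 + (-792512 - 11700/17 + 2*(225/289))) = 1/(-323993 + (-792512 - 11700/17 + 450/289)) = 1/(-323993 - 229234418/289) = 1/(-322868395/289) = -289/322868395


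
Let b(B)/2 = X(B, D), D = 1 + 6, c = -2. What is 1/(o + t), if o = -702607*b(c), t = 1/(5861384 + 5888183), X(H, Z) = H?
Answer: 11749567/33021312084677 ≈ 3.5582e-7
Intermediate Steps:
D = 7
b(B) = 2*B
t = 1/11749567 ≈ 8.5109e-8
o = 2810428 (o = -1405214*(-2) = -702607*(-4) = 2810428)
1/(o + t) = 1/(2810428 + 1/11749567) = 1/(33021312084677/11749567) = 11749567/33021312084677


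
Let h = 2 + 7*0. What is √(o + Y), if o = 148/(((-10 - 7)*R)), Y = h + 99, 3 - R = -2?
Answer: √717145/85 ≈ 9.9629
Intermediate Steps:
R = 5 (R = 3 - 1*(-2) = 3 + 2 = 5)
h = 2 (h = 2 + 0 = 2)
Y = 101 (Y = 2 + 99 = 101)
o = -148/85 (o = 148/(((-10 - 7)*5)) = 148/((-17*5)) = 148/(-85) = 148*(-1/85) = -148/85 ≈ -1.7412)
√(o + Y) = √(-148/85 + 101) = √(8437/85) = √717145/85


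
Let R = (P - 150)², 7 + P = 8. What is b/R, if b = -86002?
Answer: -86002/22201 ≈ -3.8738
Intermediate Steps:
P = 1 (P = -7 + 8 = 1)
R = 22201 (R = (1 - 150)² = (-149)² = 22201)
b/R = -86002/22201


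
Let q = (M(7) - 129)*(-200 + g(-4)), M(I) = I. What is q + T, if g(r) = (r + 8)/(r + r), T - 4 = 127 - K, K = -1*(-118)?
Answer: 24474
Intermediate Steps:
K = 118
T = 13 (T = 4 + (127 - 1*118) = 4 + (127 - 118) = 4 + 9 = 13)
g(r) = (8 + r)/(2*r) (g(r) = (8 + r)/((2*r)) = (8 + r)*(1/(2*r)) = (8 + r)/(2*r))
q = 24461 (q = (7 - 129)*(-200 + (1/2)*(8 - 4)/(-4)) = -122*(-200 + (1/2)*(-1/4)*4) = -122*(-200 - 1/2) = -122*(-401/2) = 24461)
q + T = 24461 + 13 = 24474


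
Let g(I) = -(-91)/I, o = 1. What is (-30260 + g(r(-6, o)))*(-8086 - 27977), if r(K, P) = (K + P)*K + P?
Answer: 33825976047/31 ≈ 1.0912e+9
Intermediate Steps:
r(K, P) = P + K*(K + P) (r(K, P) = K*(K + P) + P = P + K*(K + P))
g(I) = 91/I
(-30260 + g(r(-6, o)))*(-8086 - 27977) = (-30260 + 91/(1 + (-6)² - 6*1))*(-8086 - 27977) = (-30260 + 91/(1 + 36 - 6))*(-36063) = (-30260 + 91/31)*(-36063) = -937969/31*(-36063) = 33825976047/31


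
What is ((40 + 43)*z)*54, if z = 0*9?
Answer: 0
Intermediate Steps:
z = 0
((40 + 43)*z)*54 = ((40 + 43)*0)*54 = (83*0)*54 = 0*54 = 0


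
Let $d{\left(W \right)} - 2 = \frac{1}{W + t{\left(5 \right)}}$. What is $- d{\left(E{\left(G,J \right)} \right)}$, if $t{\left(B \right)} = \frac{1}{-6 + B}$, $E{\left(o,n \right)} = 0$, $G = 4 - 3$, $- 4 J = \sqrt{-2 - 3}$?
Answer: $-1$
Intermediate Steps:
$J = - \frac{i \sqrt{5}}{4}$ ($J = - \frac{\sqrt{-2 - 3}}{4} = - \frac{\sqrt{-5}}{4} = - \frac{i \sqrt{5}}{4} \approx - 0.55902 i$)
$G = 1$ ($G = 4 - 3 = 1$)
$d{\left(W \right)} = 2 + \frac{1}{-1 + W}$ ($d{\left(W \right)} = 2 + \frac{1}{W + \frac{1}{-6 + 5}} = 2 + \frac{1}{W + \frac{1}{-1}} = 2 + \frac{1}{W - 1} = 2 + \frac{1}{-1 + W}$)
$- d{\left(E{\left(G,J \right)} \right)} = - \frac{-1 + 2 \cdot 0}{-1 + 0} = - \frac{-1 + 0}{-1} = - \left(-1\right) \left(-1\right) = \left(-1\right) 1 = -1$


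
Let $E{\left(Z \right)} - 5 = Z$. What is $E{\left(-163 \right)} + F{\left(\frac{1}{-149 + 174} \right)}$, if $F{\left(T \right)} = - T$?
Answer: $- \frac{3951}{25} \approx -158.04$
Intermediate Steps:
$E{\left(Z \right)} = 5 + Z$
$E{\left(-163 \right)} + F{\left(\frac{1}{-149 + 174} \right)} = \left(5 - 163\right) - \frac{1}{-149 + 174} = -158 - \frac{1}{25} = - \frac{3951}{25}$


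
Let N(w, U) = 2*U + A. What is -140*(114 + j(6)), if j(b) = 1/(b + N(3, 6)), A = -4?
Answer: -15970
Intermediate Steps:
N(w, U) = -4 + 2*U (N(w, U) = 2*U - 4 = -4 + 2*U)
j(b) = 1/(8 + b) (j(b) = 1/(b + (-4 + 2*6)) = 1/(b + (-4 + 12)) = 1/(b + 8) = 1/(8 + b))
-140*(114 + j(6)) = -140*(114 + 1/(8 + 6)) = -140*(114 + 1/14) = -140*1597/14 = -15970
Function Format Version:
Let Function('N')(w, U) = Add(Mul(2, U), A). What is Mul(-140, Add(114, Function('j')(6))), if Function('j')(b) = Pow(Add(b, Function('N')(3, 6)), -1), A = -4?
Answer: -15970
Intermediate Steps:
Function('N')(w, U) = Add(-4, Mul(2, U)) (Function('N')(w, U) = Add(Mul(2, U), -4) = Add(-4, Mul(2, U)))
Function('j')(b) = Pow(Add(8, b), -1) (Function('j')(b) = Pow(Add(b, Add(-4, Mul(2, 6))), -1) = Pow(Add(b, Add(-4, 12)), -1) = Pow(Add(b, 8), -1) = Pow(Add(8, b), -1))
Mul(-140, Add(114, Function('j')(6))) = Mul(-140, Add(114, Pow(Add(8, 6), -1))) = Mul(-140, Add(114, Pow(14, -1))) = Mul(-140, Add(114, Rational(1, 14))) = Mul(-140, Rational(1597, 14)) = -15970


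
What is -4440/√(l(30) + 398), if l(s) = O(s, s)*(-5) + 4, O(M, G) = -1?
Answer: -120*√407/11 ≈ -220.08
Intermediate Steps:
l(s) = 9 (l(s) = -1*(-5) + 4 = 5 + 4 = 9)
-4440/√(l(30) + 398) = -4440/√(9 + 398) = -4440*√407/407 = -120*√407/11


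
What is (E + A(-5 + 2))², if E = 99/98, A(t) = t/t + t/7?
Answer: 24025/9604 ≈ 2.5016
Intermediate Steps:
A(t) = 1 + t/7 (A(t) = 1 + t*(⅐) = 1 + t/7)
E = 99/98 (E = 99*(1/98) = 99/98 ≈ 1.0102)
(E + A(-5 + 2))² = (99/98 + (1 + (-5 + 2)/7))² = (99/98 + (1 + (⅐)*(-3)))² = (99/98 + (1 - 3/7))² = (99/98 + 4/7)² = (155/98)² = 24025/9604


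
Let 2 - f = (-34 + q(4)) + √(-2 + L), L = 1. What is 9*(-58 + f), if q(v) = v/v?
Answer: -207 - 9*I ≈ -207.0 - 9.0*I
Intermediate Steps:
q(v) = 1
f = 35 - I (f = 2 - ((-34 + 1) + √(-2 + 1)) = 2 - (-33 + √(-1)) = 2 - (-33 + I) = 2 + (33 - I) = 35 - I ≈ 35.0 - 1.0*I)
9*(-58 + f) = 9*(-58 + (35 - I)) = 9*(-23 - I) = -207 - 9*I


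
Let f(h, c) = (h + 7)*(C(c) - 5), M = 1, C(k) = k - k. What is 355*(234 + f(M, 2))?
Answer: 68870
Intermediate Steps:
C(k) = 0
f(h, c) = -35 - 5*h (f(h, c) = (h + 7)*(0 - 5) = (7 + h)*(-5) = -35 - 5*h)
355*(234 + f(M, 2)) = 355*(234 + (-35 - 5*1)) = 355*(234 + (-35 - 5)) = 355*(234 - 40) = 355*194 = 68870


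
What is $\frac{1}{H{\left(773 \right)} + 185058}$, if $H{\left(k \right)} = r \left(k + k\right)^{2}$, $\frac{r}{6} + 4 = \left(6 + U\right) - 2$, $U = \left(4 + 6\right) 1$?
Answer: $\frac{1}{143592018} \approx 6.9642 \cdot 10^{-9}$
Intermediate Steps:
$U = 10$ ($U = 10 \cdot 1 = 10$)
$r = 60$ ($r = -24 + 6 \left(\left(6 + 10\right) - 2\right) = -24 + 6 \left(16 - 2\right) = -24 + 6 \cdot 14 = -24 + 84 = 60$)
$H{\left(k \right)} = 240 k^{2}$ ($H{\left(k \right)} = 60 \left(k + k\right)^{2} = 60 \left(2 k\right)^{2} = 60 \cdot 4 k^{2} = 240 k^{2}$)
$\frac{1}{H{\left(773 \right)} + 185058} = \frac{1}{240 \cdot 773^{2} + 185058} = \frac{1}{240 \cdot 597529 + 185058} = \frac{1}{143406960 + 185058} = \frac{1}{143592018}$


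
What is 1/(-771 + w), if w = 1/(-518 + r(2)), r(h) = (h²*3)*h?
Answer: -494/380875 ≈ -0.0012970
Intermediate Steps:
r(h) = 3*h³ (r(h) = (3*h²)*h = 3*h³)
w = -1/494 (w = 1/(-518 + 3*2³) = 1/(-518 + 3*8) = 1/(-518 + 24) = 1/(-494) = -1/494 ≈ -0.0020243)
1/(-771 + w) = 1/(-771 - 1/494) = 1/(-380875/494) = -494/380875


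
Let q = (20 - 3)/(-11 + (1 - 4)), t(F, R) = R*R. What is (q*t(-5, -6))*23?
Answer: -7038/7 ≈ -1005.4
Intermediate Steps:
t(F, R) = R²
q = -17/14 (q = 17/(-11 - 3) = 17/(-14) = 17*(-1/14) = -17/14 ≈ -1.2143)
(q*t(-5, -6))*23 = -17/14*(-6)²*23 = -17/14*36*23 = -306/7*23 = -7038/7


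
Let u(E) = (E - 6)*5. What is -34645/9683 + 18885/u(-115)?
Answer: -40764736/1171643 ≈ -34.793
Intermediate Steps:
u(E) = -30 + 5*E (u(E) = (-6 + E)*5 = -30 + 5*E)
-34645/9683 + 18885/u(-115) = -34645/9683 + 18885/(-30 + 5*(-115)) = -34645*1/9683 + 18885/(-30 - 575) = -34645/9683 + 18885/(-605) = -34645/9683 + 18885*(-1/605) = -34645/9683 - 3777/121 = -40764736/1171643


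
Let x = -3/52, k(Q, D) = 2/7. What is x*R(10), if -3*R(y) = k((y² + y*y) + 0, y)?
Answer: 1/182 ≈ 0.0054945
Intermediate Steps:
k(Q, D) = 2/7 (k(Q, D) = 2*(⅐) = 2/7)
x = -3/52 (x = -3*1/52 = -3/52 ≈ -0.057692)
R(y) = -2/21 (R(y) = -⅓*2/7 = -2/21)
x*R(10) = -3/52*(-2/21) = 1/182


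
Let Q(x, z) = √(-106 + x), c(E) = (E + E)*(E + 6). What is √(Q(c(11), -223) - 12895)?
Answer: √(-12895 + 2*√67) ≈ 113.48*I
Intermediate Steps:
c(E) = 2*E*(6 + E) (c(E) = (2*E)*(6 + E) = 2*E*(6 + E))
√(Q(c(11), -223) - 12895) = √(√(-106 + 2*11*(6 + 11)) - 12895) = √(√(-106 + 2*11*17) - 12895) = √(√(-106 + 374) - 12895) = √(√268 - 12895) = √(2*√67 - 12895) = √(-12895 + 2*√67)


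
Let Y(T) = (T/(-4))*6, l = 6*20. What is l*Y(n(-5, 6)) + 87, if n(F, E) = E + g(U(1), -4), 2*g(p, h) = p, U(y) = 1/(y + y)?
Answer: -1038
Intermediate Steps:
U(y) = 1/(2*y)
g(p, h) = p/2
l = 120
n(F, E) = 1/4 + E (n(F, E) = E + ((1/2)/1)/2 = E + ((1/2)*1)/2 = E + (1/2)*(1/2) = E + 1/4 = 1/4 + E)
Y(T) = -3*T/2 (Y(T) = (T*(-1/4))*6 = -T/4*6 = -3*T/2)
l*Y(n(-5, 6)) + 87 = 120*(-3*(1/4 + 6)/2) + 87 = 120*(-3/2*25/4) + 87 = 120*(-75/8) + 87 = -1125 + 87 = -1038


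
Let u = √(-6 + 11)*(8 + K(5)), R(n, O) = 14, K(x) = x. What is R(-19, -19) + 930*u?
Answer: 14 + 12090*√5 ≈ 27048.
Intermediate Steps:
u = 13*√5 (u = √(-6 + 11)*(8 + 5) = √5*13 = 13*√5 ≈ 29.069)
R(-19, -19) + 930*u = 14 + 930*(13*√5) = 14 + 12090*√5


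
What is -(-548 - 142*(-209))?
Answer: -29130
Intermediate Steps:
-(-548 - 142*(-209)) = -(-548 + 29678) = -1*29130 = -29130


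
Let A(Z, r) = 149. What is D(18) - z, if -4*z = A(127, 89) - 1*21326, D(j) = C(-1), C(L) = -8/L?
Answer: -21145/4 ≈ -5286.3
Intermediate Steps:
D(j) = 8 (D(j) = -8/(-1) = -8*(-1) = 8)
z = 21177/4 (z = -(149 - 1*21326)/4 = -(149 - 21326)/4 = -¼*(-21177) = 21177/4 ≈ 5294.3)
D(18) - z = 8 - 1*21177/4 = 8 - 21177/4 = -21145/4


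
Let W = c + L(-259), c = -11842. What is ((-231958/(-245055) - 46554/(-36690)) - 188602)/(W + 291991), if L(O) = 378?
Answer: -56523782622547/84074577293655 ≈ -0.67231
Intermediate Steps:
W = -11464 (W = -11842 + 378 = -11464)
((-231958/(-245055) - 46554/(-36690)) - 188602)/(W + 291991) = ((-231958/(-245055) - 46554/(-36690)) - 188602)/(-11464 + 291991) = ((-231958*(-1/245055) - 46554*(-1/36690)) - 188602)/280527 = ((231958/245055 + 7759/6115) - 188602)*(1/280527) = (663960983/299702265 - 188602)*(1/280527) = -56523782622547/299702265*1/280527 = -56523782622547/84074577293655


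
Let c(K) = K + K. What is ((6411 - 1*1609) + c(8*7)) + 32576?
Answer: 37490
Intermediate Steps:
c(K) = 2*K
((6411 - 1*1609) + c(8*7)) + 32576 = ((6411 - 1*1609) + 2*(8*7)) + 32576 = ((6411 - 1609) + 2*56) + 32576 = (4802 + 112) + 32576 = 4914 + 32576 = 37490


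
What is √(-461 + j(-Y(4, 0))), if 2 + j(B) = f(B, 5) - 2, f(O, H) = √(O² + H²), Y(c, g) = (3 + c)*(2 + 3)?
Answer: √(-465 + 25*√2) ≈ 20.728*I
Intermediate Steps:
Y(c, g) = 15 + 5*c (Y(c, g) = (3 + c)*5 = 15 + 5*c)
f(O, H) = √(H² + O²)
j(B) = -4 + √(25 + B²) (j(B) = -2 + (√(5² + B²) - 2) = -2 + (√(25 + B²) - 2) = -2 + (-2 + √(25 + B²)) = -4 + √(25 + B²))
√(-461 + j(-Y(4, 0))) = √(-461 + (-4 + √(25 + (-(15 + 5*4))²))) = √(-461 + (-4 + √(25 + (-(15 + 20))²))) = √(-461 + (-4 + √(25 + (-1*35)²))) = √(-461 + (-4 + √(25 + (-35)²))) = √(-461 + (-4 + √(25 + 1225))) = √(-461 + (-4 + √1250)) = √(-461 + (-4 + 25*√2)) = √(-465 + 25*√2)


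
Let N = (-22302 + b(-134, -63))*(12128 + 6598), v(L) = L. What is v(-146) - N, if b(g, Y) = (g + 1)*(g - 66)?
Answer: -80484494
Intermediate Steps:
b(g, Y) = (1 + g)*(-66 + g)
N = 80484348 (N = (-22302 + (-66 + (-134)² - 65*(-134)))*(12128 + 6598) = (-22302 + (-66 + 17956 + 8710))*18726 = (-22302 + 26600)*18726 = 4298*18726 = 80484348)
v(-146) - N = -146 - 1*80484348 = -146 - 80484348 = -80484494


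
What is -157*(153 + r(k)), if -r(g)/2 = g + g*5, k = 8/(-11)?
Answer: -279303/11 ≈ -25391.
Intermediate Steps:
k = -8/11 (k = 8*(-1/11) = -8/11 ≈ -0.72727)
r(g) = -12*g (r(g) = -2*(g + g*5) = -2*(g + 5*g) = -12*g)
-157*(153 + r(k)) = -157*(153 - 12*(-8/11)) = -157*(153 + 96/11) = -157*1779/11 = -279303/11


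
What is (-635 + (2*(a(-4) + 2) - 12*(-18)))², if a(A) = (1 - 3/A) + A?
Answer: 703921/4 ≈ 1.7598e+5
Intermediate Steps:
a(A) = 1 + A - 3/A
(-635 + (2*(a(-4) + 2) - 12*(-18)))² = (-635 + (2*((1 - 4 - 3/(-4)) + 2) - 12*(-18)))² = (-635 + (2*((1 - 4 - 3*(-¼)) + 2) + 216))² = (-635 + (2*((1 - 4 + ¾) + 2) + 216))² = (-635 + (2*(-9/4 + 2) + 216))² = (-635 + (2*(-¼) + 216))² = (-635 + (-½ + 216))² = (-635 + 431/2)² = (-839/2)² = 703921/4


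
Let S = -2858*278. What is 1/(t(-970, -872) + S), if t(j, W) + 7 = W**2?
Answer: -1/34147 ≈ -2.9285e-5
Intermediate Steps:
t(j, W) = -7 + W**2
S = -794524
1/(t(-970, -872) + S) = 1/((-7 + (-872)**2) - 794524) = 1/((-7 + 760384) - 794524) = 1/(760377 - 794524) = 1/(-34147) = -1/34147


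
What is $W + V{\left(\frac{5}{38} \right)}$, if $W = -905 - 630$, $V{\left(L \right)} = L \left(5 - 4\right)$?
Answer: $- \frac{58325}{38} \approx -1534.9$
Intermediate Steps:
$V{\left(L \right)} = L$ ($V{\left(L \right)} = L 1 = L$)
$W = -1535$ ($W = -905 - 630 = -1535$)
$W + V{\left(\frac{5}{38} \right)} = -1535 + \frac{5}{38} = - \frac{58325}{38}$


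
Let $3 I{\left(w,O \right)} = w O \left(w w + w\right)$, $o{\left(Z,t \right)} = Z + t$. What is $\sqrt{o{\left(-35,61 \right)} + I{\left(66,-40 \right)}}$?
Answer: $i \sqrt{3891334} \approx 1972.6 i$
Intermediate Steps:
$I{\left(w,O \right)} = \frac{O w \left(w + w^{2}\right)}{3}$ ($I{\left(w,O \right)} = \frac{w O \left(w w + w\right)}{3} = \frac{O w \left(w^{2} + w\right)}{3} = \frac{O w \left(w + w^{2}\right)}{3}$)
$\sqrt{o{\left(-35,61 \right)} + I{\left(66,-40 \right)}} = \sqrt{\left(-35 + 61\right) + \frac{1}{3} \left(-40\right) 66^{2} \left(1 + 66\right)} = \sqrt{26 + \frac{1}{3} \left(-40\right) 4356 \cdot 67} = \sqrt{26 - 3891360} = \sqrt{-3891334} = i \sqrt{3891334}$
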